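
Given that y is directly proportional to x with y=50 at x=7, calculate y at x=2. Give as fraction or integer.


Direct proportion: y = kx
Find k: k = 50/7 = 50/7
Compute y at x=2: y = 50/7 * 2
y = 100/7

100/7


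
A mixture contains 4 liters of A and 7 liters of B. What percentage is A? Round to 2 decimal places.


Volume of A = 4 L
Volume of B = 7 L
Total volume = 4 + 7 = 11 L
Percentage of A = (4/11) * 100
= 36.36%

36.36


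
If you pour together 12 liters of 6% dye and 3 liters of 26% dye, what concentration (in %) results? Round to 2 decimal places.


Solute in mixture 1 = 6% of 12 L = 12*6/100 = 18/25 L
Solute in mixture 2 = 26% of 3 L = 3*26/100 = 39/50 L
Total solute = 18/25 + 39/50 = 3/2 L
Total volume = 12 + 3 = 15 L
Final concentration = 3/2/15 * 100 = 10.00%

10.00


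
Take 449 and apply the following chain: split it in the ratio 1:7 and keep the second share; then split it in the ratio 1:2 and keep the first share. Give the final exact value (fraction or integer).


Start with 449.
Step 1: Split 1:7, second share = 449 * 7/8 = 3143/8
Step 2: Split 1:2, first share = 3143/8 * 1/3 = 3143/24
Final result = 3143/24

3143/24


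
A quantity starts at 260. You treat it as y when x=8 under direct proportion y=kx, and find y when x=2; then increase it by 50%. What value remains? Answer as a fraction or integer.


Start with 260.
Step 1: Direct prop: k = (260)/8; new y = k*2 = 260*2/8 = 65
Step 2: Increase by 50%: 65 * 150/100 = 195/2
Final result = 195/2

195/2


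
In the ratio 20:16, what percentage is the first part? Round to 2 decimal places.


Total parts = 20 + 16 = 36
First part fraction = 20/36
Percentage = (20/36) * 100
= 0.555556 * 100
= 55.56%

55.56


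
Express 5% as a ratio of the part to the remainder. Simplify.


Part = 5%, Remainder = 95%
Ratio = 5:95
GCD(5, 95) = 5
Simplify: 1:19 = 1:19

1:19


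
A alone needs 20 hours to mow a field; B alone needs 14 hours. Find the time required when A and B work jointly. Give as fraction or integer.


Rate of A = 1/20 job per hour
Rate of B = 1/14 job per hour
Combined rate = 1/20 + 1/14
Find common denominator: (14 + 20)/(20*14) = 34/280
Combined rate = 17/140 job per hour
Time together = 1 / (17/140) = 140/17 hours

140/17


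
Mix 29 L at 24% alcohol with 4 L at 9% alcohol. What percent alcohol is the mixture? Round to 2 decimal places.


Solute in mixture 1 = 24% of 29 L = 29*24/100 = 174/25 L
Solute in mixture 2 = 9% of 4 L = 4*9/100 = 9/25 L
Total solute = 174/25 + 9/25 = 183/25 L
Total volume = 29 + 4 = 33 L
Final concentration = 183/25/33 * 100 = 22.18%

22.18


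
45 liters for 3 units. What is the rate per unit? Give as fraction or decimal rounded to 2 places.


Total liters = 45
Number of units = 3
Unit rate = 45 / 3
= 15 liters per unit

15


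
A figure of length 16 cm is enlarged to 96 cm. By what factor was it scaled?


Original length = 16 cm
Scaled length = 96 cm
Scale factor = 96 / 16
= 6

6


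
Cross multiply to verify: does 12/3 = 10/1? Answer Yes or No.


Cross multiply to check 12/3 = 10/1
Left cross product: 12 * 1 = 12
Right cross product: 3 * 10 = 30
12 != 30
Not equal, so proportions differ => No

No


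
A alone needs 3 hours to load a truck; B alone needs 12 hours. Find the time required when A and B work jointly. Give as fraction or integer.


Rate of A = 1/3 job per hour
Rate of B = 1/12 job per hour
Combined rate = 1/3 + 1/12
Find common denominator: (12 + 3)/(3*12) = 15/36
Combined rate = 5/12 job per hour
Time together = 1 / (5/12) = 12/5 hours

12/5


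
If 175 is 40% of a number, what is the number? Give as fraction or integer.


Given: 175 is 40% of the whole
Set up: 175 = 40/100 * whole
whole = 175 * 100 / 40
whole = 17500 / 40
whole = 875/2

875/2


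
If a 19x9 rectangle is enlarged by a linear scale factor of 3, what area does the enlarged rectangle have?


Original dimensions: 19 x 9
Enlargement factor = 3
New width = 19 * 3 = 57
New height = 9 * 3 = 27
New area = 57 * 27 = 1539

1539


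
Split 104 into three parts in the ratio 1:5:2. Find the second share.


Ratio = 1:5:2
Total parts = 1 + 5 + 2 = 8
Value per part = 104 / 8 = 13
First share = 1 * 13 = 13
Middle share = 5 * 13 = 65
Third share = 2 * 13 = 26

65


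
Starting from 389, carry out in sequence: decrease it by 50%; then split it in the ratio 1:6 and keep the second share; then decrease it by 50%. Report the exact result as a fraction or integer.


Start with 389.
Step 1: Decrease by 50%: 389 * 50/100 = 389/2
Step 2: Split 1:6, second share = 389/2 * 6/7 = 1167/7
Step 3: Decrease by 50%: 1167/7 * 50/100 = 1167/14
Final result = 1167/14

1167/14


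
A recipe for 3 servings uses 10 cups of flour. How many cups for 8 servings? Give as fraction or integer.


Original: 10 cups for 3 servings
Target servings = 8
Scaling factor = 8/3
New amount = 10 * 8/3
= 80/3
= 80/3 cups

80/3


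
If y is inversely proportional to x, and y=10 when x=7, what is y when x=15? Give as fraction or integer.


Inverse proportion: y = k/x
Find k: k = 7 * 10 = 70
Compute y at x=15: y = 70/15
y = 14/3

14/3


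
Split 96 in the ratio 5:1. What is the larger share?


Total parts = 5 + 1 = 6
Value per part = 96 / 6 = 16
First share = 5 * 16 = 80
Second share = 1 * 16 = 16
Larger share = 80

80


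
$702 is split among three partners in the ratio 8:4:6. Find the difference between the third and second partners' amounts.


Total parts = 8 + 4 + 6 = 18
Value per part = 702 / 18 = 39
Shares: 8*39=312, 4*39=156, 6*39=234
Third share = 234, second share = 156
Difference = |234 - 156| = 78

78


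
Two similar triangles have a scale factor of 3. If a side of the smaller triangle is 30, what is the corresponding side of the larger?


Similar triangles have proportional sides
Scale factor = 3
Smaller side = 30
Corresponding larger side = 30 * 3
= 90

90


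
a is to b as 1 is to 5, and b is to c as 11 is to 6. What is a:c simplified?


Given a:b = 1:5 and b:c = 11:6
Make b consistent. Multiply first ratio by 11: a:b = 11:55
Multiply second ratio by 5: b:c = 55:30
Now b = 55 in both, so a:b:c = 11:55:30
Therefore a:c = 11:30
Simplify by GCD: a:c = 11:30

11:30


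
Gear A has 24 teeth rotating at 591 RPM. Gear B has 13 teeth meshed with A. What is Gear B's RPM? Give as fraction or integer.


Gear ratio: teeth_A * RPM_A = teeth_B * RPM_B
24 * 591 = 13 * RPM_B
14184 = 13 * RPM_B
RPM_B = 14184 / 13
RPM_B = 14184/13

14184/13


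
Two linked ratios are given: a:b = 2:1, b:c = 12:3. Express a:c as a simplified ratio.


Given a:b = 2:1 and b:c = 12:3
Make b consistent. Multiply first ratio by 12: a:b = 24:12
Multiply second ratio by 1: b:c = 12:3
Now b = 12 in both, so a:b:c = 24:12:3
Therefore a:c = 24:3
Simplify by GCD: a:c = 8:1

8:1


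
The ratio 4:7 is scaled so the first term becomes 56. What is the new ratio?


Original ratio: 4:7
First term target: 56
Scale factor = 56 / 4 = 14
Multiply second term: 7 * 14 = 98
Equivalent ratio = 56:98

56:98


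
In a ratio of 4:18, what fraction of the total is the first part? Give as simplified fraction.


Total parts = 4 + 18 = 22
First part fraction = 4/22
Simplify: 4/22 = 2/11

2/11


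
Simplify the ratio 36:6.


Find GCD(36, 6)
GCD = 6
Divide both by 6: 36/6 = 6, 6/6 = 1
Simplified ratio = 6:1

6:1


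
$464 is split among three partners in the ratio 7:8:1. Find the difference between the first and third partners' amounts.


Total parts = 7 + 8 + 1 = 16
Value per part = 464 / 16 = 29
Shares: 7*29=203, 8*29=232, 1*29=29
First share = 203, third share = 29
Difference = |203 - 29| = 174

174


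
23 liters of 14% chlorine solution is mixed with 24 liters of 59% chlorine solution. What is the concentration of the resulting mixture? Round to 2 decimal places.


Solute in mixture 1 = 14% of 23 L = 23*14/100 = 161/50 L
Solute in mixture 2 = 59% of 24 L = 24*59/100 = 354/25 L
Total solute = 161/50 + 354/25 = 869/50 L
Total volume = 23 + 24 = 47 L
Final concentration = 869/50/47 * 100 = 36.98%

36.98


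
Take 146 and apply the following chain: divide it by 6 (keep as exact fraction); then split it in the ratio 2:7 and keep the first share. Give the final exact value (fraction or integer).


Start with 146.
Step 1: Divide by 6: 146 / 6 = 73/3
Step 2: Split 2:7, first share = 73/3 * 2/9 = 146/27
Final result = 146/27

146/27


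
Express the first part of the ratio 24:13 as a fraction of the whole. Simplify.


Total parts = 24 + 13 = 37
First part fraction = 24/37
Simplify: 24/37 = 24/37

24/37


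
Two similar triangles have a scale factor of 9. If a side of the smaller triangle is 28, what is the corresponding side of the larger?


Similar triangles have proportional sides
Scale factor = 9
Smaller side = 28
Corresponding larger side = 28 * 9
= 252

252


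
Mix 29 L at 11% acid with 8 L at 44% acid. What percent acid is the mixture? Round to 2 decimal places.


Solute in mixture 1 = 11% of 29 L = 29*11/100 = 319/100 L
Solute in mixture 2 = 44% of 8 L = 8*44/100 = 88/25 L
Total solute = 319/100 + 88/25 = 671/100 L
Total volume = 29 + 8 = 37 L
Final concentration = 671/100/37 * 100 = 18.14%

18.14


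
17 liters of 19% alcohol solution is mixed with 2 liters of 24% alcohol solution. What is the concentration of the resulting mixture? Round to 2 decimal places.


Solute in mixture 1 = 19% of 17 L = 17*19/100 = 323/100 L
Solute in mixture 2 = 24% of 2 L = 2*24/100 = 12/25 L
Total solute = 323/100 + 12/25 = 371/100 L
Total volume = 17 + 2 = 19 L
Final concentration = 371/100/19 * 100 = 19.53%

19.53


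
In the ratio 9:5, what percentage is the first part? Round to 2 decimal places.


Total parts = 9 + 5 = 14
First part fraction = 9/14
Percentage = (9/14) * 100
= 0.642857 * 100
= 64.29%

64.29


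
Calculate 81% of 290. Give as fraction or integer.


Compute 81% of 290
Convert percentage: 81% = 81/100
Multiply: 290 * 81/100
= 23490/100
= 2349/10

2349/10


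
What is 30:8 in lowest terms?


Find GCD(30, 8)
GCD = 2
Divide both by 2: 30/2 = 15, 8/2 = 4
Simplified ratio = 15:4

15:4


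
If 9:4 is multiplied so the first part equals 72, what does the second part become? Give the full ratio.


Original ratio: 9:4
First term target: 72
Scale factor = 72 / 9 = 8
Multiply second term: 4 * 8 = 32
Equivalent ratio = 72:32

72:32


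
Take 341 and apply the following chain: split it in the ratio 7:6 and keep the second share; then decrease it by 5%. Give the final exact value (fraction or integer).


Start with 341.
Step 1: Split 7:6, second share = 341 * 6/13 = 2046/13
Step 2: Decrease by 5%: 2046/13 * 95/100 = 19437/130
Final result = 19437/130

19437/130


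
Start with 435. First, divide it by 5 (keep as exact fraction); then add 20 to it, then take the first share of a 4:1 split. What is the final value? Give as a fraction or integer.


Start with 435.
Step 1: Divide by 5: 435 / 5 = 87
Step 2: Add 20: 87+20=107; split 4:1 first = 107*4/5 = 428/5
Final result = 428/5

428/5


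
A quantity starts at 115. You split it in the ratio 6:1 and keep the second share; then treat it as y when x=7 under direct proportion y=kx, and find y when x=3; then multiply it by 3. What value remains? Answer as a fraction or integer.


Start with 115.
Step 1: Split 6:1, second share = 115 * 1/7 = 115/7
Step 2: Direct prop: k = (115/7)/7; new y = k*3 = 115/7*3/7 = 345/49
Step 3: Multiply by 3: 345/49 * 3 = 1035/49
Final result = 1035/49

1035/49


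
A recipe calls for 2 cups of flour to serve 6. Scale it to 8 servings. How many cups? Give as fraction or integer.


Original: 2 cups for 6 servings
Target servings = 8
Scaling factor = 8/6
New amount = 2 * 8/6
= 16/6
= 8/3 cups

8/3


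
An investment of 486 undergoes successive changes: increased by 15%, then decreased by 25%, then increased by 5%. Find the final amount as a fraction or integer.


Start: 486
Step 1: increase by 15% => multiply by 115/100
  486 * 115/100 = 5589/10
Step 2: decrease by 25% => multiply by 75/100
  5589/10 * 75/100 = 16767/40
Step 3: increase by 5% => multiply by 105/100
  16767/40 * 105/100 = 352107/800
Final value = 352107/800

352107/800


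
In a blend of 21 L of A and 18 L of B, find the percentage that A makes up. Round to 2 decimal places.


Volume of A = 21 L
Volume of B = 18 L
Total volume = 21 + 18 = 39 L
Percentage of A = (21/39) * 100
= 53.85%

53.85


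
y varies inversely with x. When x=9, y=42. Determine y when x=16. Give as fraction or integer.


Inverse proportion: y = k/x
Find k: k = 9 * 42 = 378
Compute y at x=16: y = 378/16
y = 189/8

189/8


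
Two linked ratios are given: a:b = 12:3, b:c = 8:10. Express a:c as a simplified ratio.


Given a:b = 12:3 and b:c = 8:10
Make b consistent. Multiply first ratio by 8: a:b = 96:24
Multiply second ratio by 3: b:c = 24:30
Now b = 24 in both, so a:b:c = 96:24:30
Therefore a:c = 96:30
Simplify by GCD: a:c = 16:5

16:5


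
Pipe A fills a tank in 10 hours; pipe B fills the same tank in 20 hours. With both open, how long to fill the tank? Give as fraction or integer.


Rate of A = 1/10 job per hour
Rate of B = 1/20 job per hour
Combined rate = 1/10 + 1/20
Find common denominator: (20 + 10)/(10*20) = 30/200
Combined rate = 3/20 job per hour
Time together = 1 / (3/20) = 20/3 hours

20/3


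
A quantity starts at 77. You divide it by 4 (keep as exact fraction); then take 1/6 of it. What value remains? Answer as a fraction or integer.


Start with 77.
Step 1: Divide by 4: 77 / 4 = 77/4
Step 2: Take 1/6: 77/4 * 1/6 = 77/24
Final result = 77/24

77/24


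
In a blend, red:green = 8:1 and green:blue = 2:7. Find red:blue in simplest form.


Given a:b = 8:1 and b:c = 2:7
Make b consistent. Multiply first ratio by 2: a:b = 16:2
Multiply second ratio by 1: b:c = 2:7
Now b = 2 in both, so a:b:c = 16:2:7
Therefore a:c = 16:7
Simplify by GCD: a:c = 16:7

16:7


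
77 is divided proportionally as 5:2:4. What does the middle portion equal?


Ratio = 5:2:4
Total parts = 5 + 2 + 4 = 11
Value per part = 77 / 11 = 7
First share = 5 * 7 = 35
Middle share = 2 * 7 = 14
Third share = 4 * 7 = 28

14


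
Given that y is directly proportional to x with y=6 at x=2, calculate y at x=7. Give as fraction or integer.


Direct proportion: y = kx
Find k: k = 6/2 = 3
Compute y at x=7: y = 3 * 7
y = 21

21


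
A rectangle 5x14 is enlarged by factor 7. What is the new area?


Original dimensions: 5 x 14
Enlargement factor = 7
New width = 5 * 7 = 35
New height = 14 * 7 = 98
New area = 35 * 98 = 3430

3430


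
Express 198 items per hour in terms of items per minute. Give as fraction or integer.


Converting from per hour to per minute
Rate = 198 items per hour
Divide by 60: 198/60
= 33/10 items per minute

33/10


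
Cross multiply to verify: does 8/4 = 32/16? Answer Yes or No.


Cross multiply to check 8/4 = 32/16
Left cross product: 8 * 16 = 128
Right cross product: 4 * 32 = 128
128 = 128
Equal, so proportions match => Yes

Yes


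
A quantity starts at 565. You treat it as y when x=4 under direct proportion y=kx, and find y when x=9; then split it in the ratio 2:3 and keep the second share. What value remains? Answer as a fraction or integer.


Start with 565.
Step 1: Direct prop: k = (565)/4; new y = k*9 = 565*9/4 = 5085/4
Step 2: Split 2:3, second share = 5085/4 * 3/5 = 3051/4
Final result = 3051/4

3051/4


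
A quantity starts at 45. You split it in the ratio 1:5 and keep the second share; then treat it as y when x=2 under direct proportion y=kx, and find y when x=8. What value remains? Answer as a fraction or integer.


Start with 45.
Step 1: Split 1:5, second share = 45 * 5/6 = 75/2
Step 2: Direct prop: k = (75/2)/2; new y = k*8 = 75/2*8/2 = 150
Final result = 150

150


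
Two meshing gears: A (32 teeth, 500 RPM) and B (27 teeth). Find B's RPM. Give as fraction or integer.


Gear ratio: teeth_A * RPM_A = teeth_B * RPM_B
32 * 500 = 27 * RPM_B
16000 = 27 * RPM_B
RPM_B = 16000 / 27
RPM_B = 16000/27

16000/27


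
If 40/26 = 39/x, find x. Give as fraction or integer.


Setting up: 40/26 = 39/x
Cross multiply: 40 * x = 26 * 39
40x = 1014
x = 1014/40
x = 507/20

507/20


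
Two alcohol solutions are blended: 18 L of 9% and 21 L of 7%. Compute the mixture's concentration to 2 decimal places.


Solute in mixture 1 = 9% of 18 L = 18*9/100 = 81/50 L
Solute in mixture 2 = 7% of 21 L = 21*7/100 = 147/100 L
Total solute = 81/50 + 147/100 = 309/100 L
Total volume = 18 + 21 = 39 L
Final concentration = 309/100/39 * 100 = 7.92%

7.92


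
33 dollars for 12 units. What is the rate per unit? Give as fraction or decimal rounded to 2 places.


Total dollars = 33
Number of units = 12
Unit rate = 33 / 12
= 2.75 dollars per unit

2.75


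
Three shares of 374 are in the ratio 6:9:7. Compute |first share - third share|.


Total parts = 6 + 9 + 7 = 22
Value per part = 374 / 22 = 17
Shares: 6*17=102, 9*17=153, 7*17=119
First share = 102, third share = 119
Difference = |102 - 119| = 17

17


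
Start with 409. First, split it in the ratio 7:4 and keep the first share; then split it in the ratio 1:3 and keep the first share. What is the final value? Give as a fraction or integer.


Start with 409.
Step 1: Split 7:4, first share = 409 * 7/11 = 2863/11
Step 2: Split 1:3, first share = 2863/11 * 1/4 = 2863/44
Final result = 2863/44

2863/44


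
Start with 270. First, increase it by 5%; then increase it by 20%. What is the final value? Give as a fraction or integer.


Start with 270.
Step 1: Increase by 5%: 270 * 105/100 = 567/2
Step 2: Increase by 20%: 567/2 * 120/100 = 1701/5
Final result = 1701/5

1701/5


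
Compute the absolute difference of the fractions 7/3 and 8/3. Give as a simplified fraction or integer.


Simplify: 7/3 = 7/3 and 8/3 = 8/3
Find common denominator: LCD = 3
Convert: 7/3 and 8/3
Difference = |7 - 8|/3 = 1/3
Simplified = 1/3

1/3


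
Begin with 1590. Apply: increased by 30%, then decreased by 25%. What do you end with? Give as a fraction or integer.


Start: 1590
Step 1: increase by 30% => multiply by 130/100
  1590 * 130/100 = 2067
Step 2: decrease by 25% => multiply by 75/100
  2067 * 75/100 = 6201/4
Final value = 6201/4

6201/4


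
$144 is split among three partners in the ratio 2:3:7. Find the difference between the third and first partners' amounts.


Total parts = 2 + 3 + 7 = 12
Value per part = 144 / 12 = 12
Shares: 2*12=24, 3*12=36, 7*12=84
Third share = 84, first share = 24
Difference = |84 - 24| = 60

60


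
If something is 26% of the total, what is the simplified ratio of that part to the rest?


Part = 26%, Remainder = 74%
Ratio = 26:74
GCD(26, 74) = 2
Simplify: 13:37 = 13:37

13:37


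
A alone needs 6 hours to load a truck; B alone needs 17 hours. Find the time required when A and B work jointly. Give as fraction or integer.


Rate of A = 1/6 job per hour
Rate of B = 1/17 job per hour
Combined rate = 1/6 + 1/17
Find common denominator: (17 + 6)/(6*17) = 23/102
Combined rate = 23/102 job per hour
Time together = 1 / (23/102) = 102/23 hours

102/23


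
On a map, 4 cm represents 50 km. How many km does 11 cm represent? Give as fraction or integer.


Map scale: 4 cm = 50 km
Measured distance on map = 11 cm
Set up proportion: 11 * 50 / 4
= 550 / 4
= 275/2 km

275/2


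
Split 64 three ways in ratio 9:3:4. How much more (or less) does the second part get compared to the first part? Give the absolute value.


Total parts = 9 + 3 + 4 = 16
Value per part = 64 / 16 = 4
Shares: 9*4=36, 3*4=12, 4*4=16
Second share = 12, first share = 36
Difference = |12 - 36| = 24

24


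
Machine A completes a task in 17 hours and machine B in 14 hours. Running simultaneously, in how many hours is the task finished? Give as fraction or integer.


Rate of A = 1/17 job per hour
Rate of B = 1/14 job per hour
Combined rate = 1/17 + 1/14
Find common denominator: (14 + 17)/(17*14) = 31/238
Combined rate = 31/238 job per hour
Time together = 1 / (31/238) = 238/31 hours

238/31


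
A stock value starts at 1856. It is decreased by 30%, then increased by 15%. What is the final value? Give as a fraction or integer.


Start: 1856
Step 1: decrease by 30% => multiply by 70/100
  1856 * 70/100 = 6496/5
Step 2: increase by 15% => multiply by 115/100
  6496/5 * 115/100 = 37352/25
Final value = 37352/25

37352/25


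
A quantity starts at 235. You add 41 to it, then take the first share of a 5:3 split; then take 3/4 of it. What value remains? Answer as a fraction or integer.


Start with 235.
Step 1: Add 41: 235+41=276; split 5:3 first = 276*5/8 = 345/2
Step 2: Take 3/4: 345/2 * 3/4 = 1035/8
Final result = 1035/8

1035/8


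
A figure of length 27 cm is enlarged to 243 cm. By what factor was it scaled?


Original length = 27 cm
Scaled length = 243 cm
Scale factor = 243 / 27
= 9

9


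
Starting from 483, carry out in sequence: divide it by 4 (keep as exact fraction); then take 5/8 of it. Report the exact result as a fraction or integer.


Start with 483.
Step 1: Divide by 4: 483 / 4 = 483/4
Step 2: Take 5/8: 483/4 * 5/8 = 2415/32
Final result = 2415/32

2415/32


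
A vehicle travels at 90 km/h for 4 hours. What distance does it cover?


Using distance = speed * time
Speed = 90 km/h
Time = 4 hours
Distance = 90 * 4
= 360 km

360


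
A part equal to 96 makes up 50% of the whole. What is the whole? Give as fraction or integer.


Given: 96 is 50% of the whole
Set up: 96 = 50/100 * whole
whole = 96 * 100 / 50
whole = 9600 / 50
whole = 192

192


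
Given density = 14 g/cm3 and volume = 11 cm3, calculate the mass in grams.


Using mass = density * volume
Density = 14 g/cm3
Volume = 11 cm3
Mass = 14 * 11
= 154 g

154


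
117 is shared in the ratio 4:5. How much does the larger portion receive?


Total parts = 4 + 5 = 9
Value per part = 117 / 9 = 13
First share = 4 * 13 = 52
Second share = 5 * 13 = 65
Larger share = 65

65


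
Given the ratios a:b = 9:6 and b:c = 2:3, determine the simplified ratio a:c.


Given a:b = 9:6 and b:c = 2:3
Make b consistent. Multiply first ratio by 2: a:b = 18:12
Multiply second ratio by 6: b:c = 12:18
Now b = 12 in both, so a:b:c = 18:12:18
Therefore a:c = 18:18
Simplify by GCD: a:c = 1:1

1:1


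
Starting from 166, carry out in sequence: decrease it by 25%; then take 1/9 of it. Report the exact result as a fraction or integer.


Start with 166.
Step 1: Decrease by 25%: 166 * 75/100 = 249/2
Step 2: Take 1/9: 249/2 * 1/9 = 83/6
Final result = 83/6

83/6


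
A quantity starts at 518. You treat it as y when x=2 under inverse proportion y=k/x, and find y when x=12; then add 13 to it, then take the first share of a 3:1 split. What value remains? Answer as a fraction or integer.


Start with 518.
Step 1: Inverse prop: k = (518)*2; new y = k/12 = 518*2/12 = 259/3
Step 2: Add 13: 259/3+13=298/3; split 3:1 first = 298/3*3/4 = 149/2
Final result = 149/2

149/2


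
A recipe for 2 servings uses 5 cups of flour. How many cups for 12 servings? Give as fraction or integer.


Original: 5 cups for 2 servings
Target servings = 12
Scaling factor = 12/2
New amount = 5 * 12/2
= 60/2
= 30 cups

30


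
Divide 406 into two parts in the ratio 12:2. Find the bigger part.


Total parts = 12 + 2 = 14
Value per part = 406 / 14 = 29
First share = 12 * 29 = 348
Second share = 2 * 29 = 58
Larger share = 348

348


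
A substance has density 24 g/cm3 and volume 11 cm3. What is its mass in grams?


Using mass = density * volume
Density = 24 g/cm3
Volume = 11 cm3
Mass = 24 * 11
= 264 g

264


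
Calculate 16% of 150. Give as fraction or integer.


Compute 16% of 150
Convert percentage: 16% = 16/100
Multiply: 150 * 16/100
= 2400/100
= 24

24


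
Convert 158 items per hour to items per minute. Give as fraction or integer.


Converting from per hour to per minute
Rate = 158 items per hour
Divide by 60: 158/60
= 79/30 items per minute

79/30


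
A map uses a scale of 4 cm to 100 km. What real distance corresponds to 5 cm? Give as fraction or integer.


Map scale: 4 cm = 100 km
Measured distance on map = 5 cm
Set up proportion: 5 * 100 / 4
= 500 / 4
= 125 km

125


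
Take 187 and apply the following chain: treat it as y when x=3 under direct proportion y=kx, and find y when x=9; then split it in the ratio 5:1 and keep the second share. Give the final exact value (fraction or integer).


Start with 187.
Step 1: Direct prop: k = (187)/3; new y = k*9 = 187*9/3 = 561
Step 2: Split 5:1, second share = 561 * 1/6 = 187/2
Final result = 187/2

187/2


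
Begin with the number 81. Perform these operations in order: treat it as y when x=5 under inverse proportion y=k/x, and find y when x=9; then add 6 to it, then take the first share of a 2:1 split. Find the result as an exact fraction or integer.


Start with 81.
Step 1: Inverse prop: k = (81)*5; new y = k/9 = 81*5/9 = 45
Step 2: Add 6: 45+6=51; split 2:1 first = 51*2/3 = 34
Final result = 34

34


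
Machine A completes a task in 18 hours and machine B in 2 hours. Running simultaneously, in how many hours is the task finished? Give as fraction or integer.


Rate of A = 1/18 job per hour
Rate of B = 1/2 job per hour
Combined rate = 1/18 + 1/2
Find common denominator: (2 + 18)/(18*2) = 20/36
Combined rate = 5/9 job per hour
Time together = 1 / (5/9) = 9/5 hours

9/5


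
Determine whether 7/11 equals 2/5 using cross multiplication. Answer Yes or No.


Cross multiply to check 7/11 = 2/5
Left cross product: 7 * 5 = 35
Right cross product: 11 * 2 = 22
35 != 22
Not equal, so proportions differ => No

No


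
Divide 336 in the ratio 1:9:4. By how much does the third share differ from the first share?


Total parts = 1 + 9 + 4 = 14
Value per part = 336 / 14 = 24
Shares: 1*24=24, 9*24=216, 4*24=96
Third share = 96, first share = 24
Difference = |96 - 24| = 72

72


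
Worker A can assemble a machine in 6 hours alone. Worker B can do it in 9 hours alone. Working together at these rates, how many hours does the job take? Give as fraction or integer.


Rate of A = 1/6 job per hour
Rate of B = 1/9 job per hour
Combined rate = 1/6 + 1/9
Find common denominator: (9 + 6)/(6*9) = 15/54
Combined rate = 5/18 job per hour
Time together = 1 / (5/18) = 18/5 hours

18/5


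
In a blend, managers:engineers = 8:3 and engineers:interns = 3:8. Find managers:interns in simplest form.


Given a:b = 8:3 and b:c = 3:8
Make b consistent. Multiply first ratio by 3: a:b = 24:9
Multiply second ratio by 3: b:c = 9:24
Now b = 9 in both, so a:b:c = 24:9:24
Therefore a:c = 24:24
Simplify by GCD: a:c = 1:1

1:1


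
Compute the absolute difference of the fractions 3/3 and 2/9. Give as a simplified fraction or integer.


Simplify: 3/3 = 1 and 2/9 = 2/9
Find common denominator: LCD = 9
Convert: 9/9 and 2/9
Difference = |9 - 2|/9 = 7/9
Simplified = 7/9

7/9


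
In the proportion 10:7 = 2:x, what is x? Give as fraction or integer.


Setting up: 10/7 = 2/x
Cross multiply: 10 * x = 7 * 2
10x = 14
x = 14/10
x = 7/5

7/5


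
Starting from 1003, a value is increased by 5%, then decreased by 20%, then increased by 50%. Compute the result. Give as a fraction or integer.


Start: 1003
Step 1: increase by 5% => multiply by 105/100
  1003 * 105/100 = 21063/20
Step 2: decrease by 20% => multiply by 80/100
  21063/20 * 80/100 = 21063/25
Step 3: increase by 50% => multiply by 150/100
  21063/25 * 150/100 = 63189/50
Final value = 63189/50

63189/50


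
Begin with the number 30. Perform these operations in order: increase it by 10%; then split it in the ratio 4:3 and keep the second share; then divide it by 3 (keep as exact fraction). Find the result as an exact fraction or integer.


Start with 30.
Step 1: Increase by 10%: 30 * 110/100 = 33
Step 2: Split 4:3, second share = 33 * 3/7 = 99/7
Step 3: Divide by 3: 99/7 / 3 = 33/7
Final result = 33/7

33/7


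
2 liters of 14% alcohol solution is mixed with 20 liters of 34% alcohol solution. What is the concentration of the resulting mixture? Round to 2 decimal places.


Solute in mixture 1 = 14% of 2 L = 2*14/100 = 7/25 L
Solute in mixture 2 = 34% of 20 L = 20*34/100 = 34/5 L
Total solute = 7/25 + 34/5 = 177/25 L
Total volume = 2 + 20 = 22 L
Final concentration = 177/25/22 * 100 = 32.18%

32.18


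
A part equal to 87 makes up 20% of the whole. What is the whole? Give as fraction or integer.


Given: 87 is 20% of the whole
Set up: 87 = 20/100 * whole
whole = 87 * 100 / 20
whole = 8700 / 20
whole = 435

435


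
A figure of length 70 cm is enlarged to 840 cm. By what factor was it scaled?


Original length = 70 cm
Scaled length = 840 cm
Scale factor = 840 / 70
= 12

12


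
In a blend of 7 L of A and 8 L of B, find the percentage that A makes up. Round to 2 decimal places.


Volume of A = 7 L
Volume of B = 8 L
Total volume = 7 + 8 = 15 L
Percentage of A = (7/15) * 100
= 46.67%

46.67


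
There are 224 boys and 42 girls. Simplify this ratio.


Find GCD(224, 42)
GCD = 14
Divide both by 14: 224/14 = 16, 42/14 = 3
Simplified ratio = 16:3

16:3


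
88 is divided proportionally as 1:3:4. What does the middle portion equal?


Ratio = 1:3:4
Total parts = 1 + 3 + 4 = 8
Value per part = 88 / 8 = 11
First share = 1 * 11 = 11
Middle share = 3 * 11 = 33
Third share = 4 * 11 = 44

33


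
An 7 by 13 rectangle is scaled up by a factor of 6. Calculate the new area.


Original dimensions: 7 x 13
Enlargement factor = 6
New width = 7 * 6 = 42
New height = 13 * 6 = 78
New area = 42 * 78 = 3276

3276


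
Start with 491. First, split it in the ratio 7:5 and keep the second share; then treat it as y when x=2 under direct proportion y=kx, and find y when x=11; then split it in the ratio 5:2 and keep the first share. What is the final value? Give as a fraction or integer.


Start with 491.
Step 1: Split 7:5, second share = 491 * 5/12 = 2455/12
Step 2: Direct prop: k = (2455/12)/2; new y = k*11 = 2455/12*11/2 = 27005/24
Step 3: Split 5:2, first share = 27005/24 * 5/7 = 135025/168
Final result = 135025/168

135025/168


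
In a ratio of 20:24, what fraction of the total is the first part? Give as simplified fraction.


Total parts = 20 + 24 = 44
First part fraction = 20/44
Simplify: 20/44 = 5/11

5/11


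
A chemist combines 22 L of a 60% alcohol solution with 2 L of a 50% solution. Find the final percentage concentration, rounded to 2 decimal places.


Solute in mixture 1 = 60% of 22 L = 22*60/100 = 66/5 L
Solute in mixture 2 = 50% of 2 L = 2*50/100 = 1 L
Total solute = 66/5 + 1 = 71/5 L
Total volume = 22 + 2 = 24 L
Final concentration = 71/5/24 * 100 = 59.17%

59.17


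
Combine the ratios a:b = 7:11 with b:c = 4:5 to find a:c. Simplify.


Given a:b = 7:11 and b:c = 4:5
Make b consistent. Multiply first ratio by 4: a:b = 28:44
Multiply second ratio by 11: b:c = 44:55
Now b = 44 in both, so a:b:c = 28:44:55
Therefore a:c = 28:55
Simplify by GCD: a:c = 28:55

28:55


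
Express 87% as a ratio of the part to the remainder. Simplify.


Part = 87%, Remainder = 13%
Ratio = 87:13
GCD(87, 13) = 1
Simplify: 87:13 = 87:13

87:13


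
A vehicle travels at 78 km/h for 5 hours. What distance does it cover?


Using distance = speed * time
Speed = 78 km/h
Time = 5 hours
Distance = 78 * 5
= 390 km

390


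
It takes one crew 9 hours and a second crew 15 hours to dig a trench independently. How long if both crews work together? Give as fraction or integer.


Rate of A = 1/9 job per hour
Rate of B = 1/15 job per hour
Combined rate = 1/9 + 1/15
Find common denominator: (15 + 9)/(9*15) = 24/135
Combined rate = 8/45 job per hour
Time together = 1 / (8/45) = 45/8 hours

45/8


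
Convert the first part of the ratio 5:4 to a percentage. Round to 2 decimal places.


Total parts = 5 + 4 = 9
First part fraction = 5/9
Percentage = (5/9) * 100
= 0.555556 * 100
= 55.56%

55.56


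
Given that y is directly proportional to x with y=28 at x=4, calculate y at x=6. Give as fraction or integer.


Direct proportion: y = kx
Find k: k = 28/4 = 7
Compute y at x=6: y = 7 * 6
y = 42

42


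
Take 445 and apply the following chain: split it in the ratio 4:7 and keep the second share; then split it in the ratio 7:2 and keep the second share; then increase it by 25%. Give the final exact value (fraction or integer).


Start with 445.
Step 1: Split 4:7, second share = 445 * 7/11 = 3115/11
Step 2: Split 7:2, second share = 3115/11 * 2/9 = 6230/99
Step 3: Increase by 25%: 6230/99 * 125/100 = 15575/198
Final result = 15575/198

15575/198


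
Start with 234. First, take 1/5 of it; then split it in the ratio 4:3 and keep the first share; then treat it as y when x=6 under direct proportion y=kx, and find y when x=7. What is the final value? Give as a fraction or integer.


Start with 234.
Step 1: Take 1/5: 234 * 1/5 = 234/5
Step 2: Split 4:3, first share = 234/5 * 4/7 = 936/35
Step 3: Direct prop: k = (936/35)/6; new y = k*7 = 936/35*7/6 = 156/5
Final result = 156/5

156/5


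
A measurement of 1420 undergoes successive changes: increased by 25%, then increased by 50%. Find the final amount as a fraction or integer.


Start: 1420
Step 1: increase by 25% => multiply by 125/100
  1420 * 125/100 = 1775
Step 2: increase by 50% => multiply by 150/100
  1775 * 150/100 = 5325/2
Final value = 5325/2

5325/2


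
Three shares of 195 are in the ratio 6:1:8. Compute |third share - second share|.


Total parts = 6 + 1 + 8 = 15
Value per part = 195 / 15 = 13
Shares: 6*13=78, 1*13=13, 8*13=104
Third share = 104, second share = 13
Difference = |104 - 13| = 91

91


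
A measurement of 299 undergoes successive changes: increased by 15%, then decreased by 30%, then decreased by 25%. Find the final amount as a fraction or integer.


Start: 299
Step 1: increase by 15% => multiply by 115/100
  299 * 115/100 = 6877/20
Step 2: decrease by 30% => multiply by 70/100
  6877/20 * 70/100 = 48139/200
Step 3: decrease by 25% => multiply by 75/100
  48139/200 * 75/100 = 144417/800
Final value = 144417/800

144417/800


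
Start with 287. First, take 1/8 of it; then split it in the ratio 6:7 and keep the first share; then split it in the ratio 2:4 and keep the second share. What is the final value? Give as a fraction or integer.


Start with 287.
Step 1: Take 1/8: 287 * 1/8 = 287/8
Step 2: Split 6:7, first share = 287/8 * 6/13 = 861/52
Step 3: Split 2:4, second share = 861/52 * 4/6 = 287/26
Final result = 287/26

287/26


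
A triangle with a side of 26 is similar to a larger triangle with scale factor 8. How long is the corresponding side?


Similar triangles have proportional sides
Scale factor = 8
Smaller side = 26
Corresponding larger side = 26 * 8
= 208

208


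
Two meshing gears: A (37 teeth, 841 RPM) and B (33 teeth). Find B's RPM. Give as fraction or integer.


Gear ratio: teeth_A * RPM_A = teeth_B * RPM_B
37 * 841 = 33 * RPM_B
31117 = 33 * RPM_B
RPM_B = 31117 / 33
RPM_B = 31117/33

31117/33


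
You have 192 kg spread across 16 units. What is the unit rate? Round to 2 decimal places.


Total kg = 192
Number of units = 16
Unit rate = 192 / 16
= 12 kg per unit

12


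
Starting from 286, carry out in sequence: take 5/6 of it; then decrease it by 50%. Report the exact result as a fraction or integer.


Start with 286.
Step 1: Take 5/6: 286 * 5/6 = 715/3
Step 2: Decrease by 50%: 715/3 * 50/100 = 715/6
Final result = 715/6

715/6


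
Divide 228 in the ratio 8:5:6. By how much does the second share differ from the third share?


Total parts = 8 + 5 + 6 = 19
Value per part = 228 / 19 = 12
Shares: 8*12=96, 5*12=60, 6*12=72
Second share = 60, third share = 72
Difference = |60 - 72| = 12

12


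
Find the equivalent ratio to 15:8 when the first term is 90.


Original ratio: 15:8
First term target: 90
Scale factor = 90 / 15 = 6
Multiply second term: 8 * 6 = 48
Equivalent ratio = 90:48

90:48


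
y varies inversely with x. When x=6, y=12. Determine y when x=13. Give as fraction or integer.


Inverse proportion: y = k/x
Find k: k = 6 * 12 = 72
Compute y at x=13: y = 72/13
y = 72/13

72/13


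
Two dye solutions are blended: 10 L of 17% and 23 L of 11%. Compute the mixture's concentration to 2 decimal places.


Solute in mixture 1 = 17% of 10 L = 10*17/100 = 17/10 L
Solute in mixture 2 = 11% of 23 L = 23*11/100 = 253/100 L
Total solute = 17/10 + 253/100 = 423/100 L
Total volume = 10 + 23 = 33 L
Final concentration = 423/100/33 * 100 = 12.82%

12.82


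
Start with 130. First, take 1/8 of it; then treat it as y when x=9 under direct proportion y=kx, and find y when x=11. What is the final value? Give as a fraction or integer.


Start with 130.
Step 1: Take 1/8: 130 * 1/8 = 65/4
Step 2: Direct prop: k = (65/4)/9; new y = k*11 = 65/4*11/9 = 715/36
Final result = 715/36

715/36


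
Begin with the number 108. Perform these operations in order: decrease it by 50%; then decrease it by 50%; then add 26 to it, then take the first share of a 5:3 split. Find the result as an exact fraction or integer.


Start with 108.
Step 1: Decrease by 50%: 108 * 50/100 = 54
Step 2: Decrease by 50%: 54 * 50/100 = 27
Step 3: Add 26: 27+26=53; split 5:3 first = 53*5/8 = 265/8
Final result = 265/8

265/8


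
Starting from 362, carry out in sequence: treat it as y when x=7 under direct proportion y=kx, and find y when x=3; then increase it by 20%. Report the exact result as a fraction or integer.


Start with 362.
Step 1: Direct prop: k = (362)/7; new y = k*3 = 362*3/7 = 1086/7
Step 2: Increase by 20%: 1086/7 * 120/100 = 6516/35
Final result = 6516/35

6516/35


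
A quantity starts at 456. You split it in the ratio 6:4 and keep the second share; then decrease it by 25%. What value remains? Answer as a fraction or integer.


Start with 456.
Step 1: Split 6:4, second share = 456 * 4/10 = 912/5
Step 2: Decrease by 25%: 912/5 * 75/100 = 684/5
Final result = 684/5

684/5


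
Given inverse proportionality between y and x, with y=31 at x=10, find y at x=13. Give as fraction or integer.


Inverse proportion: y = k/x
Find k: k = 10 * 31 = 310
Compute y at x=13: y = 310/13
y = 310/13

310/13


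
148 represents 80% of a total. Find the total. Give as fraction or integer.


Given: 148 is 80% of the whole
Set up: 148 = 80/100 * whole
whole = 148 * 100 / 80
whole = 14800 / 80
whole = 185

185


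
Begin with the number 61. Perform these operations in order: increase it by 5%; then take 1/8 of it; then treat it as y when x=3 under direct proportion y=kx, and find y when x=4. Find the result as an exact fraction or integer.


Start with 61.
Step 1: Increase by 5%: 61 * 105/100 = 1281/20
Step 2: Take 1/8: 1281/20 * 1/8 = 1281/160
Step 3: Direct prop: k = (1281/160)/3; new y = k*4 = 1281/160*4/3 = 427/40
Final result = 427/40

427/40


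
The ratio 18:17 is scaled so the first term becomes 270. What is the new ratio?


Original ratio: 18:17
First term target: 270
Scale factor = 270 / 18 = 15
Multiply second term: 17 * 15 = 255
Equivalent ratio = 270:255

270:255


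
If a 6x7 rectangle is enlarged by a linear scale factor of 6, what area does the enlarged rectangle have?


Original dimensions: 6 x 7
Enlargement factor = 6
New width = 6 * 6 = 36
New height = 7 * 6 = 42
New area = 36 * 42 = 1512

1512


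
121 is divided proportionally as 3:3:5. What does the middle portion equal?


Ratio = 3:3:5
Total parts = 3 + 3 + 5 = 11
Value per part = 121 / 11 = 11
First share = 3 * 11 = 33
Middle share = 3 * 11 = 33
Third share = 5 * 11 = 55

33


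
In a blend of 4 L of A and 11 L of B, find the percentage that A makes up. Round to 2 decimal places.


Volume of A = 4 L
Volume of B = 11 L
Total volume = 4 + 11 = 15 L
Percentage of A = (4/15) * 100
= 26.67%

26.67


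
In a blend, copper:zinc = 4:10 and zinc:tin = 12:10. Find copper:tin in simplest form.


Given a:b = 4:10 and b:c = 12:10
Make b consistent. Multiply first ratio by 12: a:b = 48:120
Multiply second ratio by 10: b:c = 120:100
Now b = 120 in both, so a:b:c = 48:120:100
Therefore a:c = 48:100
Simplify by GCD: a:c = 12:25

12:25
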